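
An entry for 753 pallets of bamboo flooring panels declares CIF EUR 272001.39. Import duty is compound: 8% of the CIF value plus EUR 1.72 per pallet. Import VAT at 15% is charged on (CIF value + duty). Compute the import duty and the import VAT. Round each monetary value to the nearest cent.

Import duty: EUR 23055.27; import VAT: EUR 44258.50

Ad valorem component: 272001.39 × 8% = 21760.11
Specific component: 753 × 1.72 = 1295.16
Import duty = 21760.11 + 1295.16 = 23055.27
VAT base = CIF + duty = 272001.39 + 23055.27 = 295056.66
Import VAT = 295056.66 × 15% = 44258.50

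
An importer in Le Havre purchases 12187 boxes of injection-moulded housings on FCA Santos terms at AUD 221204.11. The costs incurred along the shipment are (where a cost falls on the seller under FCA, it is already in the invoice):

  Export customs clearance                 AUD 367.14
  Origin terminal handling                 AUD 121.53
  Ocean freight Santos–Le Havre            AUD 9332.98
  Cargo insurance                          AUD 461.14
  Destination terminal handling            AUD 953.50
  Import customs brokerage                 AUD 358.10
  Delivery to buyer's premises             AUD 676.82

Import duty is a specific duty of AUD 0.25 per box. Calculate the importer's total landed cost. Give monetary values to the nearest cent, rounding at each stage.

Total landed cost: AUD 236154.93

FCA: the seller delivers export-cleared goods to the carrier; the buyer bears costs from that point.
Already in the invoice (seller's account under FCA): export clearance — exclude.
CIF value = FCA price + origin terminal + freight + insurance = 221204.11 + 121.53 + 9332.98 + 461.14 = 231119.76
Import duty = 12187 × 0.25 = 3046.75
Buyer bears: origin terminal 121.53 + freight 9332.98 + insurance 461.14 + destination terminal 953.50 + brokerage 358.10 + delivery 676.82 + duty 3046.75 = 14950.82
Landed cost = invoice 221204.11 + 14950.82 = 236154.93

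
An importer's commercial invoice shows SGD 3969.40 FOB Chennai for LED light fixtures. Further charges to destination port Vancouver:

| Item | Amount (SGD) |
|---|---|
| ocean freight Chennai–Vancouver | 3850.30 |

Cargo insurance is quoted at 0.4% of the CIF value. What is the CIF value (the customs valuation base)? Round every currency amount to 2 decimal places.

Let C be the CIF value. C = FOB price + freight + 0.4% × C
C − 0.4% × C = 3969.40 + 3850.30
0.996 × C = 7819.70
C = 7819.70 / 0.996 = 7851.10
Insurance premium = 0.4% × 7851.10 = 31.40

CIF value: SGD 7851.10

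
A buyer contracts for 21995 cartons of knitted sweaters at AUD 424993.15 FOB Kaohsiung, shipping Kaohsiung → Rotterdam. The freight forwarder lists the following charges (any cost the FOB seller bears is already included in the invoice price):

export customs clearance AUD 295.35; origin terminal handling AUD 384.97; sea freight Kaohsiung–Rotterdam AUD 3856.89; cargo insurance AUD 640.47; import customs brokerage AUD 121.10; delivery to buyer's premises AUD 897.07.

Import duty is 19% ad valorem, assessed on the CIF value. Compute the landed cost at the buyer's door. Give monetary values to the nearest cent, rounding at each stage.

FOB: the seller bears costs until goods are on board at the origin port; the buyer bears freight, insurance and all costs thereafter.
Already in the invoice (seller's account under FOB): export clearance, origin terminal — exclude.
CIF value = FOB price + freight + insurance = 424993.15 + 3856.89 + 640.47 = 429490.51
Import duty = 429490.51 × 19% = 81603.20
Buyer bears: freight 3856.89 + insurance 640.47 + brokerage 121.10 + delivery 897.07 + duty 81603.20 = 87118.73
Landed cost = invoice 424993.15 + 87118.73 = 512111.88

Total landed cost: AUD 512111.88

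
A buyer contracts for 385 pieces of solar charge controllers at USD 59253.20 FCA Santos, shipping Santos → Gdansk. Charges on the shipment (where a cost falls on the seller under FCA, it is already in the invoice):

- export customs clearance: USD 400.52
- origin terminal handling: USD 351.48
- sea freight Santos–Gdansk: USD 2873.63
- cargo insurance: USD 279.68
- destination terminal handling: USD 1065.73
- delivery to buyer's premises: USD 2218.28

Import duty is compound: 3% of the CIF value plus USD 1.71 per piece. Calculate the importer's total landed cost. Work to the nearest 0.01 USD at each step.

FCA: the seller delivers export-cleared goods to the carrier; the buyer bears costs from that point.
Already in the invoice (seller's account under FCA): export clearance — exclude.
CIF value = FCA price + origin terminal + freight + insurance = 59253.20 + 351.48 + 2873.63 + 279.68 = 62757.99
Ad valorem component: 62757.99 × 3% = 1882.74
Specific component: 385 × 1.71 = 658.35
Import duty = 1882.74 + 658.35 = 2541.09
Buyer bears: origin terminal 351.48 + freight 2873.63 + insurance 279.68 + destination terminal 1065.73 + delivery 2218.28 + duty 2541.09 = 9329.89
Landed cost = invoice 59253.20 + 9329.89 = 68583.09

Total landed cost: USD 68583.09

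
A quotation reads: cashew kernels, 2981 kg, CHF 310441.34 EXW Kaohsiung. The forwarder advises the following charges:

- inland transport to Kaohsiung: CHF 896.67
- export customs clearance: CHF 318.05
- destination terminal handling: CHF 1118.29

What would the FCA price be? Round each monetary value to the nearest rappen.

FCA price: CHF 311656.06

Not relevant to the conversion: destination terminal — on the buyer under both terms; not part of either seller's price.
From EXW to FCA, the seller additionally bears: inland to port, export clearance.
FCA price = 310441.34 + 896.67 + 318.05 = 311656.06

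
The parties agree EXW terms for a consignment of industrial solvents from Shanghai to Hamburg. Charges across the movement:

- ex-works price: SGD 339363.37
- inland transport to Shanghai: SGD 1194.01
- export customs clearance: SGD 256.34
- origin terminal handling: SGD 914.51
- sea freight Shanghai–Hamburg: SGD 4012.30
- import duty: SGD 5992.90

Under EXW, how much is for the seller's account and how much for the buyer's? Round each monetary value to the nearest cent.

Seller: SGD 339363.37; buyer: SGD 12370.06

EXW: the seller makes goods available at their premises; the buyer bears all onward costs.
Seller's account: goods 339363.37 = 339363.37
Buyer's account: inland to port 1194.01 + export clearance 256.34 + origin terminal 914.51 + freight 4012.30 + duty 5992.90 = 12370.06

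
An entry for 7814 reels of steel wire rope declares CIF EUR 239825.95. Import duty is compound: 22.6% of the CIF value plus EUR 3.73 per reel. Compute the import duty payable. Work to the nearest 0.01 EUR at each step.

Ad valorem component: 239825.95 × 22.6% = 54200.66
Specific component: 7814 × 3.73 = 29146.22
Import duty = 54200.66 + 29146.22 = 83346.88

Import duty: EUR 83346.88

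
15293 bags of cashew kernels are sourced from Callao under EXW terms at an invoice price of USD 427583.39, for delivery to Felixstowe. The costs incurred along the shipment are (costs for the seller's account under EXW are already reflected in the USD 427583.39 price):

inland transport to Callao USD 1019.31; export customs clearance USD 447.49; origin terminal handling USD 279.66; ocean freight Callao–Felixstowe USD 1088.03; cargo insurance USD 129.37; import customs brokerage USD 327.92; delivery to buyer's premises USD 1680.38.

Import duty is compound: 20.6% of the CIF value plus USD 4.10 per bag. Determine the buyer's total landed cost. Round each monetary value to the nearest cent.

Total landed cost: USD 583949.58

EXW: the seller makes goods available at their premises; the buyer bears all onward costs.
CIF value = EXW price + inland to port + export clearance + origin terminal + freight + insurance = 427583.39 + 1019.31 + 447.49 + 279.66 + 1088.03 + 129.37 = 430547.25
Ad valorem component: 430547.25 × 20.6% = 88692.73
Specific component: 15293 × 4.10 = 62701.30
Import duty = 88692.73 + 62701.30 = 151394.03
Buyer bears: inland to port 1019.31 + export clearance 447.49 + origin terminal 279.66 + freight 1088.03 + insurance 129.37 + brokerage 327.92 + delivery 1680.38 + duty 151394.03 = 156366.19
Landed cost = invoice 427583.39 + 156366.19 = 583949.58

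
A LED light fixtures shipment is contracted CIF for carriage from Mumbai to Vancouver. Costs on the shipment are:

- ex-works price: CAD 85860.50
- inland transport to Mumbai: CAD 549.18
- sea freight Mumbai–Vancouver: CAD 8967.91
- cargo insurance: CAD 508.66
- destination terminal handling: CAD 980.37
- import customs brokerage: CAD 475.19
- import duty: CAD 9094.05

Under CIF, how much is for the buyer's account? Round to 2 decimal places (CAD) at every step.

CIF: the seller pays costs through ocean freight and marine insurance to the destination port.
Seller's account: goods 85860.50 + inland to port 549.18 + freight 8967.91 + insurance 508.66 = 95886.25
Buyer's account: destination terminal 980.37 + brokerage 475.19 + duty 9094.05 = 10549.61

Buyer's account: CAD 10549.61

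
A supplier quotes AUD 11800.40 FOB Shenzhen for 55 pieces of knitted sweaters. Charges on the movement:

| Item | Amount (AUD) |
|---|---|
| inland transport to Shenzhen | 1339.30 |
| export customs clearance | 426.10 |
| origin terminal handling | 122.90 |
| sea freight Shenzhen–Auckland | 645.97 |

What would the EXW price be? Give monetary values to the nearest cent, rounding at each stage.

Not relevant to the conversion: freight — on the buyer under both terms; not part of either seller's price.
From FOB to EXW, the seller no longer bears: inland to port, export clearance, origin terminal.
EXW price = 11800.40 − 1339.30 − 426.10 − 122.90 = 9912.10

EXW price: AUD 9912.10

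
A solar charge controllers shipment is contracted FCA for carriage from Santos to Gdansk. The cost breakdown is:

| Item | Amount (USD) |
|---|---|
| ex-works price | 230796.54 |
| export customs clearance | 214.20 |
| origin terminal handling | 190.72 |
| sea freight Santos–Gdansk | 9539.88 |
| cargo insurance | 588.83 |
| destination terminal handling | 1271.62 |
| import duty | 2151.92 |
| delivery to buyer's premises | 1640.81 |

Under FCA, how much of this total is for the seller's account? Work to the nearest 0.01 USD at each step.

FCA: the seller delivers export-cleared goods to the carrier; the buyer bears costs from that point.
Seller's account: goods 230796.54 + export clearance 214.20 = 231010.74
Buyer's account: origin terminal 190.72 + freight 9539.88 + insurance 588.83 + destination terminal 1271.62 + duty 2151.92 + delivery 1640.81 = 15383.78

Seller's account: USD 231010.74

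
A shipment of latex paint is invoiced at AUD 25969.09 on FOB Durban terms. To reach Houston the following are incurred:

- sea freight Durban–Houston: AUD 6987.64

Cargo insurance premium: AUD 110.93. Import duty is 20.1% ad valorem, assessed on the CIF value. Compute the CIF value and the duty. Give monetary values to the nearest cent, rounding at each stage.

CIF value: AUD 33067.66; import duty: AUD 6646.60

CIF = FOB price + freight + insurance
CIF = 25969.09 + 6987.64 + 110.93 = 33067.66
Import duty = 33067.66 × 20.1% = 6646.60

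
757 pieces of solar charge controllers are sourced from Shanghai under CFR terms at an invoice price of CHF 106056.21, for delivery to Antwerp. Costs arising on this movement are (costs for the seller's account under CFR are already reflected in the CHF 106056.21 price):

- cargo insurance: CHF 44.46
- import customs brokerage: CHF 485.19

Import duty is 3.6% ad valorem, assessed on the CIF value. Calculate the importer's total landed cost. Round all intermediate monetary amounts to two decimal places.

Total landed cost: CHF 110405.48

CFR: the seller pays costs through ocean freight to the destination port, but not insurance.
CIF value = CFR price + insurance = 106056.21 + 44.46 = 106100.67
Import duty = 106100.67 × 3.6% = 3819.62
Buyer bears: insurance 44.46 + brokerage 485.19 + duty 3819.62 = 4349.27
Landed cost = invoice 106056.21 + 4349.27 = 110405.48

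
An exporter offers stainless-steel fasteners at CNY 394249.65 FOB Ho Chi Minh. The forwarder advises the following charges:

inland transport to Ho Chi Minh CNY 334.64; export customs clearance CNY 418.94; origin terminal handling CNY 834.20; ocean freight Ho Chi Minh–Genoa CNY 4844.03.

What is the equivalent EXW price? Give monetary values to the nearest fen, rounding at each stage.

EXW price: CNY 392661.87

Not relevant to the conversion: freight — on the buyer under both terms; not part of either seller's price.
From FOB to EXW, the seller no longer bears: inland to port, export clearance, origin terminal.
EXW price = 394249.65 − 334.64 − 418.94 − 834.20 = 392661.87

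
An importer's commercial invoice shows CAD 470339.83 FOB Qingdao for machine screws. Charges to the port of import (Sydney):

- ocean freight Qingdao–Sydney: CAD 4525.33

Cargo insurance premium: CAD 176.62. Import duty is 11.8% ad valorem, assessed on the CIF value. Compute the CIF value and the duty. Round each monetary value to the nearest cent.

CIF value: CAD 475041.78; import duty: CAD 56054.93

CIF = FOB price + freight + insurance
CIF = 470339.83 + 4525.33 + 176.62 = 475041.78
Import duty = 475041.78 × 11.8% = 56054.93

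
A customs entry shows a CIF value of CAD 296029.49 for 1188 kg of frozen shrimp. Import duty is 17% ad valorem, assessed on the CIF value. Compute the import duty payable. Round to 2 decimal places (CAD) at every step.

Import duty: CAD 50325.01

Import duty = 296029.49 × 17% = 50325.01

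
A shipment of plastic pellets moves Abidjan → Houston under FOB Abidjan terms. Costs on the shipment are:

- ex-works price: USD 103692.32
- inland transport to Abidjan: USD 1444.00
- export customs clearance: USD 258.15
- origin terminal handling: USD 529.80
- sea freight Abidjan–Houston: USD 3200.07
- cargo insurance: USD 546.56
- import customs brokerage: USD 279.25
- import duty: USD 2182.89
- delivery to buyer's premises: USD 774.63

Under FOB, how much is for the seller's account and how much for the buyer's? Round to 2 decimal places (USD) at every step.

FOB: the seller bears costs until goods are on board at the origin port; the buyer bears freight, insurance and all costs thereafter.
Seller's account: goods 103692.32 + inland to port 1444.00 + export clearance 258.15 + origin terminal 529.80 = 105924.27
Buyer's account: freight 3200.07 + insurance 546.56 + brokerage 279.25 + duty 2182.89 + delivery 774.63 = 6983.40

Seller: USD 105924.27; buyer: USD 6983.40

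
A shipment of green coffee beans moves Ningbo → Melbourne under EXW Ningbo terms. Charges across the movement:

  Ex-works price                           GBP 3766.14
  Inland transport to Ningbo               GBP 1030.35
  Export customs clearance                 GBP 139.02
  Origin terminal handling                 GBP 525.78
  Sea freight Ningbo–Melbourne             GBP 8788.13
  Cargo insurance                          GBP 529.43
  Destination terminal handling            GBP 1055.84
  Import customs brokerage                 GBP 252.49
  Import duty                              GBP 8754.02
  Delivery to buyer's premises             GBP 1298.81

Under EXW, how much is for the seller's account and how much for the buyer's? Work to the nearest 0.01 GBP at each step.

EXW: the seller makes goods available at their premises; the buyer bears all onward costs.
Seller's account: goods 3766.14 = 3766.14
Buyer's account: inland to port 1030.35 + export clearance 139.02 + origin terminal 525.78 + freight 8788.13 + insurance 529.43 + destination terminal 1055.84 + brokerage 252.49 + duty 8754.02 + delivery 1298.81 = 22373.87

Seller: GBP 3766.14; buyer: GBP 22373.87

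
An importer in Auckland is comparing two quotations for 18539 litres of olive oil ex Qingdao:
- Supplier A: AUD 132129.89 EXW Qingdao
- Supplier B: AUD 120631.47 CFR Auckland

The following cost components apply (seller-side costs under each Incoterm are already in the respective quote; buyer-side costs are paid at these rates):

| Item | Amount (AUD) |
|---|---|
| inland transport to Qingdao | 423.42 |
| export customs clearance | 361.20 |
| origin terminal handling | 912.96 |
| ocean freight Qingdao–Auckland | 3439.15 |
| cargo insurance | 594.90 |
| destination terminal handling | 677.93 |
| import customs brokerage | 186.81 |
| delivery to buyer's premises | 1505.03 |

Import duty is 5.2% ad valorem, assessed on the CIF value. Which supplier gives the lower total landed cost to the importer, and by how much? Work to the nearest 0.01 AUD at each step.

Supplier A (EXW):
CIF value = EXW price + inland to port + export clearance + origin terminal + freight + insurance = 132129.89 + 423.42 + 361.20 + 912.96 + 3439.15 + 594.90 = 137861.52
Import duty = 137861.52 × 5.2% = 7168.80
Buyer bears (A): 423.42 + 361.20 + 912.96 + 3439.15 + 594.90 + 677.93 + 186.81 + 1505.03 = 8101.40
Landed cost (A) = invoice 132129.89 + 8101.40 + duty 7168.80 = 147400.09
Supplier B (CFR):
CIF value = CFR price + insurance = 120631.47 + 594.90 = 121226.37
Import duty = 121226.37 × 5.2% = 6303.77
Buyer bears (B): 594.90 + 677.93 + 186.81 + 1505.03 = 2964.67
Landed cost (B) = invoice 120631.47 + 2964.67 + duty 6303.77 = 129899.91
Difference = |147400.09 − 129899.91| = 17500.18

Supplier B is cheaper by AUD 17500.18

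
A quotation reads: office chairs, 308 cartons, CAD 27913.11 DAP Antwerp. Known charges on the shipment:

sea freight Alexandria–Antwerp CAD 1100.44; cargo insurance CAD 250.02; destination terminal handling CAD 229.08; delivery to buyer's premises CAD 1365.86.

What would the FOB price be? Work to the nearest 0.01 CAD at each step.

FOB price: CAD 24967.71

From DAP to FOB, the seller no longer bears: freight, insurance, destination terminal, delivery.
FOB price = 27913.11 − 1100.44 − 250.02 − 229.08 − 1365.86 = 24967.71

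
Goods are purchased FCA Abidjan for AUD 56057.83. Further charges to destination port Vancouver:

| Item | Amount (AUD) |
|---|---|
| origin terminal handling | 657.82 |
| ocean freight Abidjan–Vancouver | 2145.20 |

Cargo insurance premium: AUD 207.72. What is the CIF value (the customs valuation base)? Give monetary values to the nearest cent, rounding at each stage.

CIF = FCA price + pre-shipment costs + freight + insurance
CIF = 56057.83 + 657.82 + 2145.20 + 207.72 = 59068.57

CIF value: AUD 59068.57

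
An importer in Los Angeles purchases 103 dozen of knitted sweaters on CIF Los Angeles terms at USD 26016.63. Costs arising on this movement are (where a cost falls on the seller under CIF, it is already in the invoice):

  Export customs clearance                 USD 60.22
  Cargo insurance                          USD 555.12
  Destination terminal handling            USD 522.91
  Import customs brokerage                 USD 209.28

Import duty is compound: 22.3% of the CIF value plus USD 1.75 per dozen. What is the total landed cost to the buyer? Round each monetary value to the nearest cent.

CIF: the seller pays costs through ocean freight and marine insurance to the destination port.
Already in the invoice (seller's account under CIF): export clearance, insurance — exclude.
The CIF price already equals the CIF value: 26016.63
Ad valorem component: 26016.63 × 22.3% = 5801.71
Specific component: 103 × 1.75 = 180.25
Import duty = 5801.71 + 180.25 = 5981.96
Buyer bears: destination terminal 522.91 + brokerage 209.28 + duty 5981.96 = 6714.15
Landed cost = invoice 26016.63 + 6714.15 = 32730.78

Total landed cost: USD 32730.78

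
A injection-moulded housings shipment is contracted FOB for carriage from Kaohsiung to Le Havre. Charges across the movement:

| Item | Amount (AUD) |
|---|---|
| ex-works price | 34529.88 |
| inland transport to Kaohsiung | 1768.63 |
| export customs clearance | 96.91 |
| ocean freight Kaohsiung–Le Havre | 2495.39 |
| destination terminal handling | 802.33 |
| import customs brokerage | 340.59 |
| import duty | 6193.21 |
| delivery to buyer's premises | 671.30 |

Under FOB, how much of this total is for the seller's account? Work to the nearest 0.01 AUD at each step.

Seller's account: AUD 36395.42

FOB: the seller bears costs until goods are on board at the origin port; the buyer bears freight, insurance and all costs thereafter.
Seller's account: goods 34529.88 + inland to port 1768.63 + export clearance 96.91 = 36395.42
Buyer's account: freight 2495.39 + destination terminal 802.33 + brokerage 340.59 + duty 6193.21 + delivery 671.30 = 10502.82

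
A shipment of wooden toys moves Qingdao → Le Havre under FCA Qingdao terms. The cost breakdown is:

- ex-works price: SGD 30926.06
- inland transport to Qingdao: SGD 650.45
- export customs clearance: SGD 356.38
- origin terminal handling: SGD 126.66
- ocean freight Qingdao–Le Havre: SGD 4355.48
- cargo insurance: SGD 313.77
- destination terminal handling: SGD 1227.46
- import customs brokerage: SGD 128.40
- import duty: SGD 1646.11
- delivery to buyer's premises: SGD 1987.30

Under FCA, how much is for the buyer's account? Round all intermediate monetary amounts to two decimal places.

FCA: the seller delivers export-cleared goods to the carrier; the buyer bears costs from that point.
Seller's account: goods 30926.06 + inland to port 650.45 + export clearance 356.38 = 31932.89
Buyer's account: origin terminal 126.66 + freight 4355.48 + insurance 313.77 + destination terminal 1227.46 + brokerage 128.40 + duty 1646.11 + delivery 1987.30 = 9785.18

Buyer's account: SGD 9785.18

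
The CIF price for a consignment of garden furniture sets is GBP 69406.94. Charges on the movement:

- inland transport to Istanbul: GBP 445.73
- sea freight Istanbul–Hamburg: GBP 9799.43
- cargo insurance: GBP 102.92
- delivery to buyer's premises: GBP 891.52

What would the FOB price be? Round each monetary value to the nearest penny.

Not relevant to the conversion: inland to port — on the seller under both CIF and FOB; already in the CIF price and stays in the FOB price. delivery — on the buyer under both terms; not part of either seller's price.
From CIF to FOB, the seller no longer bears: freight, insurance.
FOB price = 69406.94 − 9799.43 − 102.92 = 59504.59

FOB price: GBP 59504.59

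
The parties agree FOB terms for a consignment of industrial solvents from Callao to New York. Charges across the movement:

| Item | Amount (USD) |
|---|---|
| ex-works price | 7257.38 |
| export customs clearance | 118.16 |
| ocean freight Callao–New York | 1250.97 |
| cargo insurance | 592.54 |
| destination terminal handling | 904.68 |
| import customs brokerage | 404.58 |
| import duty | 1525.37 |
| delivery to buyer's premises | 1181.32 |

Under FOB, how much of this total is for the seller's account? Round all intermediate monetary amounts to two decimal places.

Seller's account: USD 7375.54

FOB: the seller bears costs until goods are on board at the origin port; the buyer bears freight, insurance and all costs thereafter.
Seller's account: goods 7257.38 + export clearance 118.16 = 7375.54
Buyer's account: freight 1250.97 + insurance 592.54 + destination terminal 904.68 + brokerage 404.58 + duty 1525.37 + delivery 1181.32 = 5859.46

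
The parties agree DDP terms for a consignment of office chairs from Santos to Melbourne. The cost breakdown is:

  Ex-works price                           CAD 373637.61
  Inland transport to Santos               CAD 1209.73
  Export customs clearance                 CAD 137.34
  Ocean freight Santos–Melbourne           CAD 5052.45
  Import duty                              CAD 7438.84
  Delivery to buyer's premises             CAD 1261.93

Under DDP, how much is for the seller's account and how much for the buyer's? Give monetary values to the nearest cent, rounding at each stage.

Seller: CAD 388737.90; buyer: CAD 0.00

DDP: the seller bears all costs including import duty.
Seller's account: goods 373637.61 + inland to port 1209.73 + export clearance 137.34 + freight 5052.45 + duty 7438.84 + delivery 1261.93 = 388737.90
Buyer's account: 0.00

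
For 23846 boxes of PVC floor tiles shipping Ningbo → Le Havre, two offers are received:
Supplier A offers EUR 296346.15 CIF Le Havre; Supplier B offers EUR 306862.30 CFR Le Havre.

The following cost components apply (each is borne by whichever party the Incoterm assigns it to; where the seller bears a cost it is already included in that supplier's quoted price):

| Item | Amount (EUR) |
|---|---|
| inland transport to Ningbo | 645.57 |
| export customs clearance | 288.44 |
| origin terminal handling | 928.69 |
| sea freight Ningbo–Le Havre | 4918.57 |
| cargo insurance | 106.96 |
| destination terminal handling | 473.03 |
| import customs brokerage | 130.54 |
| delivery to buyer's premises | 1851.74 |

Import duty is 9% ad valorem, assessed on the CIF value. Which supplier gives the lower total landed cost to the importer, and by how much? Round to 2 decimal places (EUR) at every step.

Supplier A is cheaper by EUR 11579.19

Supplier A (CIF):
The CIF price already equals the CIF value: 296346.15
Import duty = 296346.15 × 9% = 26671.15
Buyer bears (A): 473.03 + 130.54 + 1851.74 = 2455.31
Landed cost (A) = invoice 296346.15 + 2455.31 + duty 26671.15 = 325472.61
Supplier B (CFR):
CIF value = CFR price + insurance = 306862.30 + 106.96 = 306969.26
Import duty = 306969.26 × 9% = 27627.23
Buyer bears (B): 106.96 + 473.03 + 130.54 + 1851.74 = 2562.27
Landed cost (B) = invoice 306862.30 + 2562.27 + duty 27627.23 = 337051.80
Difference = |325472.61 − 337051.80| = 11579.19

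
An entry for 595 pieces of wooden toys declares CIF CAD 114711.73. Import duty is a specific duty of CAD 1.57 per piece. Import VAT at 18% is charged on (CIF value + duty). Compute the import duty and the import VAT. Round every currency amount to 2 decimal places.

Import duty: CAD 934.15; import VAT: CAD 20816.26

Import duty = 595 × 1.57 = 934.15
VAT base = CIF + duty = 114711.73 + 934.15 = 115645.88
Import VAT = 115645.88 × 18% = 20816.26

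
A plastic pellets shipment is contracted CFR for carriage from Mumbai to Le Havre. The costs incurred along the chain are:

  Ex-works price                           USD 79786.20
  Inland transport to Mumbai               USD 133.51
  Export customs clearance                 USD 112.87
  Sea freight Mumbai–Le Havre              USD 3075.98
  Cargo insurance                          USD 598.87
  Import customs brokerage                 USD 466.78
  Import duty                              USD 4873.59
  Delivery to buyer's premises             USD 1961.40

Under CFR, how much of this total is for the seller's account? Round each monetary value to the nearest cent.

CFR: the seller pays costs through ocean freight to the destination port, but not insurance.
Seller's account: goods 79786.20 + inland to port 133.51 + export clearance 112.87 + freight 3075.98 = 83108.56
Buyer's account: insurance 598.87 + brokerage 466.78 + duty 4873.59 + delivery 1961.40 = 7900.64

Seller's account: USD 83108.56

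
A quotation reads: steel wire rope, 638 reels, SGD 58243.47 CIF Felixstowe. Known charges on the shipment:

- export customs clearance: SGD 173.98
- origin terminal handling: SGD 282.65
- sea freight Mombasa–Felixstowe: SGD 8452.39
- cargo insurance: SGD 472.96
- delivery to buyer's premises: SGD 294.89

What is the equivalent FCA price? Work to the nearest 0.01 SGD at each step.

FCA price: SGD 49035.47

Not relevant to the conversion: export clearance — on the seller under both CIF and FCA; already in the CIF price and stays in the FCA price. delivery — on the buyer under both terms; not part of either seller's price.
From CIF to FCA, the seller no longer bears: origin terminal, freight, insurance.
FCA price = 58243.47 − 282.65 − 8452.39 − 472.96 = 49035.47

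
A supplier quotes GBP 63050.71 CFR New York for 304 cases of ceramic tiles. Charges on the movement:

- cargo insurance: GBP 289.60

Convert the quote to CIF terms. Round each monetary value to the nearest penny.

From CFR to CIF, the seller additionally bears: insurance.
CIF price = 63050.71 + 289.60 = 63340.31

CIF price: GBP 63340.31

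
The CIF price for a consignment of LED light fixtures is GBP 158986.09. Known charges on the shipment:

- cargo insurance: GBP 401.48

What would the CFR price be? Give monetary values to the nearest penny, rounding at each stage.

From CIF to CFR, the seller no longer bears: insurance.
CFR price = 158986.09 − 401.48 = 158584.61

CFR price: GBP 158584.61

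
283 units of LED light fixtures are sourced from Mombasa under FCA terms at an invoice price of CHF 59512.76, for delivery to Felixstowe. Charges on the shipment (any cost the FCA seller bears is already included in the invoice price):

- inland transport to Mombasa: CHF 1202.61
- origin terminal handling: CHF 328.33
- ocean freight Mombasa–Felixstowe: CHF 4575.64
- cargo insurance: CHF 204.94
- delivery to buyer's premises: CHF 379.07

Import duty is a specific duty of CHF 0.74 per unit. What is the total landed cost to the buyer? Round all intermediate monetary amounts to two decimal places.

Total landed cost: CHF 65210.16

FCA: the seller delivers export-cleared goods to the carrier; the buyer bears costs from that point.
Already in the invoice (seller's account under FCA): inland to port — exclude.
CIF value = FCA price + origin terminal + freight + insurance = 59512.76 + 328.33 + 4575.64 + 204.94 = 64621.67
Import duty = 283 × 0.74 = 209.42
Buyer bears: origin terminal 328.33 + freight 4575.64 + insurance 204.94 + delivery 379.07 + duty 209.42 = 5697.40
Landed cost = invoice 59512.76 + 5697.40 = 65210.16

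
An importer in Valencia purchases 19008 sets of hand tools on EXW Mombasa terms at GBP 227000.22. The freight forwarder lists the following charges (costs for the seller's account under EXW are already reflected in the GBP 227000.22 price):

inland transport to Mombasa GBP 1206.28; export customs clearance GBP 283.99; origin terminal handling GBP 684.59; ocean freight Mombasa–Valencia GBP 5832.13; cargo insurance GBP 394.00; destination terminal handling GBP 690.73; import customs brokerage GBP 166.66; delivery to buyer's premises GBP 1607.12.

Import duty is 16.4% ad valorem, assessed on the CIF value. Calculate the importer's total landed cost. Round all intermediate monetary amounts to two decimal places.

EXW: the seller makes goods available at their premises; the buyer bears all onward costs.
CIF value = EXW price + inland to port + export clearance + origin terminal + freight + insurance = 227000.22 + 1206.28 + 283.99 + 684.59 + 5832.13 + 394.00 = 235401.21
Import duty = 235401.21 × 16.4% = 38605.80
Buyer bears: inland to port 1206.28 + export clearance 283.99 + origin terminal 684.59 + freight 5832.13 + insurance 394.00 + destination terminal 690.73 + brokerage 166.66 + delivery 1607.12 + duty 38605.80 = 49471.30
Landed cost = invoice 227000.22 + 49471.30 = 276471.52

Total landed cost: GBP 276471.52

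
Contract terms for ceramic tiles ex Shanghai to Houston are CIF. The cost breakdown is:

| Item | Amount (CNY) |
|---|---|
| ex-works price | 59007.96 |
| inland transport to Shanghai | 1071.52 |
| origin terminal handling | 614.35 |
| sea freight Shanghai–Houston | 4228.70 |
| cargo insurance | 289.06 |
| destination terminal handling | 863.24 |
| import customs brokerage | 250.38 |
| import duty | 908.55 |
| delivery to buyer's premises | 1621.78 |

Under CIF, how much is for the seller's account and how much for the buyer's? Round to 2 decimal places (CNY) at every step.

CIF: the seller pays costs through ocean freight and marine insurance to the destination port.
Seller's account: goods 59007.96 + inland to port 1071.52 + origin terminal 614.35 + freight 4228.70 + insurance 289.06 = 65211.59
Buyer's account: destination terminal 863.24 + brokerage 250.38 + duty 908.55 + delivery 1621.78 = 3643.95

Seller: CNY 65211.59; buyer: CNY 3643.95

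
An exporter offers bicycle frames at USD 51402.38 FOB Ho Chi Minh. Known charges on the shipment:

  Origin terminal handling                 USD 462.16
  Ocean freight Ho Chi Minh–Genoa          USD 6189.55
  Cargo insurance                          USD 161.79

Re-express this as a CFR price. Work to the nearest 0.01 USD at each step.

CFR price: USD 57591.93

Not relevant to the conversion: origin terminal — on the seller under both FOB and CFR; already in the FOB price and stays in the CFR price. insurance — on the buyer under both terms; not part of either seller's price.
From FOB to CFR, the seller additionally bears: freight.
CFR price = 51402.38 + 6189.55 = 57591.93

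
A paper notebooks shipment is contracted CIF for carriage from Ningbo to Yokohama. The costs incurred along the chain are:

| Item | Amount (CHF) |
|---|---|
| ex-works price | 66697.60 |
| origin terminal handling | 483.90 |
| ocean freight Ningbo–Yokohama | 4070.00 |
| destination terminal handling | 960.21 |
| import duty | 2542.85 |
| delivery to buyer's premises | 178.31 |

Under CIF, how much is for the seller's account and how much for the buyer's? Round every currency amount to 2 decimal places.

Seller: CHF 71251.50; buyer: CHF 3681.37

CIF: the seller pays costs through ocean freight and marine insurance to the destination port.
Seller's account: goods 66697.60 + origin terminal 483.90 + freight 4070.00 = 71251.50
Buyer's account: destination terminal 960.21 + duty 2542.85 + delivery 178.31 = 3681.37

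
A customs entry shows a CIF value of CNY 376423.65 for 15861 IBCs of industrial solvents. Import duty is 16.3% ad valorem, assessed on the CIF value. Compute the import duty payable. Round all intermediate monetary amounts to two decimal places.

Import duty = 376423.65 × 16.3% = 61357.05

Import duty: CNY 61357.05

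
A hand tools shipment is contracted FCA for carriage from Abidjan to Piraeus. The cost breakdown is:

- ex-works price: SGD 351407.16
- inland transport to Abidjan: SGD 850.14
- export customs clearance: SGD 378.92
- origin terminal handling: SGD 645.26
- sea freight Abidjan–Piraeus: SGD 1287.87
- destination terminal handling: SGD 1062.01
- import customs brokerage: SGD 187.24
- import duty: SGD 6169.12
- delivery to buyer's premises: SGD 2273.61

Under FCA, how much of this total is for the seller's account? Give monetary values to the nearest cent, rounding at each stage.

FCA: the seller delivers export-cleared goods to the carrier; the buyer bears costs from that point.
Seller's account: goods 351407.16 + inland to port 850.14 + export clearance 378.92 = 352636.22
Buyer's account: origin terminal 645.26 + freight 1287.87 + destination terminal 1062.01 + brokerage 187.24 + duty 6169.12 + delivery 2273.61 = 11625.11

Seller's account: SGD 352636.22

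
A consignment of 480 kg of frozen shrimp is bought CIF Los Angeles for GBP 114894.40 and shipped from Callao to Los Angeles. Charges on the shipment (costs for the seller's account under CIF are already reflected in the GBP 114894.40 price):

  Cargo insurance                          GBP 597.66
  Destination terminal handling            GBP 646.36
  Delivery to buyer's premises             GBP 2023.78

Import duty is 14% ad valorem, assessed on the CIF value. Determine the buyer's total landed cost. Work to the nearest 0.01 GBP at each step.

CIF: the seller pays costs through ocean freight and marine insurance to the destination port.
Already in the invoice (seller's account under CIF): insurance — exclude.
The CIF price already equals the CIF value: 114894.40
Import duty = 114894.40 × 14% = 16085.22
Buyer bears: destination terminal 646.36 + delivery 2023.78 + duty 16085.22 = 18755.36
Landed cost = invoice 114894.40 + 18755.36 = 133649.76

Total landed cost: GBP 133649.76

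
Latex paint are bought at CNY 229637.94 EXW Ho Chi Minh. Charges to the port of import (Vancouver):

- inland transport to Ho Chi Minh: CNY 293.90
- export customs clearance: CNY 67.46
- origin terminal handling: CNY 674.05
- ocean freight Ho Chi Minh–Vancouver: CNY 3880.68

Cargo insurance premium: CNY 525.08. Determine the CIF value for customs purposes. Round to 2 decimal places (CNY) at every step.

CIF value: CNY 235079.11

CIF = EXW price + pre-shipment costs + freight + insurance
CIF = 229637.94 + 293.90 + 67.46 + 674.05 + 3880.68 + 525.08 = 235079.11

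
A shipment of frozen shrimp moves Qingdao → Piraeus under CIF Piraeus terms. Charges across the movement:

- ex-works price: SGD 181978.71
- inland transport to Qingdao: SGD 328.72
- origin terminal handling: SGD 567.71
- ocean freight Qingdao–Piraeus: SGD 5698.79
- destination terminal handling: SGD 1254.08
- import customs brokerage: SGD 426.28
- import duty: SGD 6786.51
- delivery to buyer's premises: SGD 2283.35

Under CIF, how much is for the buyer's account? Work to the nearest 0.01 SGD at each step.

Buyer's account: SGD 10750.22

CIF: the seller pays costs through ocean freight and marine insurance to the destination port.
Seller's account: goods 181978.71 + inland to port 328.72 + origin terminal 567.71 + freight 5698.79 = 188573.93
Buyer's account: destination terminal 1254.08 + brokerage 426.28 + duty 6786.51 + delivery 2283.35 = 10750.22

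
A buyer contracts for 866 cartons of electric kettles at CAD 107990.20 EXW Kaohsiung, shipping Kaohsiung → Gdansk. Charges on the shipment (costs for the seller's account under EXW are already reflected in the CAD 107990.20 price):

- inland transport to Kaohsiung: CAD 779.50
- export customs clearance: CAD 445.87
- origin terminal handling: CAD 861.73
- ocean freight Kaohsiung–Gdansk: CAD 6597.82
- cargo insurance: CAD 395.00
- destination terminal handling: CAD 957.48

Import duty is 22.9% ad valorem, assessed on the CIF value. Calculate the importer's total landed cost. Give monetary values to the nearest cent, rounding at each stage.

Total landed cost: CAD 144836.66

EXW: the seller makes goods available at their premises; the buyer bears all onward costs.
CIF value = EXW price + inland to port + export clearance + origin terminal + freight + insurance = 107990.20 + 779.50 + 445.87 + 861.73 + 6597.82 + 395.00 = 117070.12
Import duty = 117070.12 × 22.9% = 26809.06
Buyer bears: inland to port 779.50 + export clearance 445.87 + origin terminal 861.73 + freight 6597.82 + insurance 395.00 + destination terminal 957.48 + duty 26809.06 = 36846.46
Landed cost = invoice 107990.20 + 36846.46 = 144836.66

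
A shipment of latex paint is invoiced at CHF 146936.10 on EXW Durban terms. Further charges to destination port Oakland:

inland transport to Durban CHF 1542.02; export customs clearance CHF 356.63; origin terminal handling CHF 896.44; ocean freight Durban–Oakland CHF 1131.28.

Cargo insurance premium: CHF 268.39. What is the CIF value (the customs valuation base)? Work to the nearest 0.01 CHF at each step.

CIF = EXW price + pre-shipment costs + freight + insurance
CIF = 146936.10 + 1542.02 + 356.63 + 896.44 + 1131.28 + 268.39 = 151130.86

CIF value: CHF 151130.86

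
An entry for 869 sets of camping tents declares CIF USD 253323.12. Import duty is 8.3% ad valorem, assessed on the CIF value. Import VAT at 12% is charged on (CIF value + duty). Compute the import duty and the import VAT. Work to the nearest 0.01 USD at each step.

Import duty: USD 21025.82; import VAT: USD 32921.87

Import duty = 253323.12 × 8.3% = 21025.82
VAT base = CIF + duty = 253323.12 + 21025.82 = 274348.94
Import VAT = 274348.94 × 12% = 32921.87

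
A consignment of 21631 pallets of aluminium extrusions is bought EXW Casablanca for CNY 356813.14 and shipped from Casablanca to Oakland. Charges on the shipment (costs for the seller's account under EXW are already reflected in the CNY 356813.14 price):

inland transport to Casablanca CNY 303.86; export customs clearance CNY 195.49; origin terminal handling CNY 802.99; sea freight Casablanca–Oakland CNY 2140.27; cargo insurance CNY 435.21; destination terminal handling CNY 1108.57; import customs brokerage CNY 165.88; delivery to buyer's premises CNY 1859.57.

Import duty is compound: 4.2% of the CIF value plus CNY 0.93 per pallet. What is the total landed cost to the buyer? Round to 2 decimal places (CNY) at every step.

Total landed cost: CNY 399090.83

EXW: the seller makes goods available at their premises; the buyer bears all onward costs.
CIF value = EXW price + inland to port + export clearance + origin terminal + freight + insurance = 356813.14 + 303.86 + 195.49 + 802.99 + 2140.27 + 435.21 = 360690.96
Ad valorem component: 360690.96 × 4.2% = 15149.02
Specific component: 21631 × 0.93 = 20116.83
Import duty = 15149.02 + 20116.83 = 35265.85
Buyer bears: inland to port 303.86 + export clearance 195.49 + origin terminal 802.99 + freight 2140.27 + insurance 435.21 + destination terminal 1108.57 + brokerage 165.88 + delivery 1859.57 + duty 35265.85 = 42277.69
Landed cost = invoice 356813.14 + 42277.69 = 399090.83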